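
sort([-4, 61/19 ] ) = [ - 4,61/19 ] 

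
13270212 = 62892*211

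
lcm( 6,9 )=18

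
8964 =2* 4482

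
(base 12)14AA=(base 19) 6E2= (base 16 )982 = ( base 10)2434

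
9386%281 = 113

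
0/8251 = 0  =  0.00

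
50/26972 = 25/13486 = 0.00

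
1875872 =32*58621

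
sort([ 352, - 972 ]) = [ - 972, 352 ] 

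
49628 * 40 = 1985120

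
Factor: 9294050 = 2^1*5^2 * 151^1*1231^1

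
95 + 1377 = 1472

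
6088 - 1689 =4399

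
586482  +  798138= 1384620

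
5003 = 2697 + 2306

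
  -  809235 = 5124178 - 5933413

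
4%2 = 0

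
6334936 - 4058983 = 2275953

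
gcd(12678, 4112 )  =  2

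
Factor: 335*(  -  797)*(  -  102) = 2^1*3^1 * 5^1* 17^1*67^1*797^1 = 27233490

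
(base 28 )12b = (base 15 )3BB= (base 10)851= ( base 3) 1011112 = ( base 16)353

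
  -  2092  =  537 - 2629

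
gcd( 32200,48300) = 16100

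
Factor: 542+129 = 11^1 * 61^1= 671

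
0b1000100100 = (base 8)1044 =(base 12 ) 398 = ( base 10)548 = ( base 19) 19g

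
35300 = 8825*4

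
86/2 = 43 = 43.00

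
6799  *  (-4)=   -  27196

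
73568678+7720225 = 81288903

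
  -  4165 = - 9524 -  - 5359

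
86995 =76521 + 10474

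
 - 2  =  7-9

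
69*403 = 27807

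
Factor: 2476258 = 2^1*1238129^1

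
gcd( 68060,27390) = 830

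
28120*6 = 168720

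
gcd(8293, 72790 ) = 1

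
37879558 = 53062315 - 15182757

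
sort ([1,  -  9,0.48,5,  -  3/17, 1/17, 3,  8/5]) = [ - 9,-3/17, 1/17,  0.48,1, 8/5, 3, 5 ]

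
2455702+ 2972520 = 5428222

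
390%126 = 12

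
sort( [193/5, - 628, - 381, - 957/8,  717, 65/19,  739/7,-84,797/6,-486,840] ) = [ - 628, - 486, - 381, - 957/8, - 84,  65/19, 193/5, 739/7, 797/6, 717,840 ] 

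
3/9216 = 1/3072 =0.00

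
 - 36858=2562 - 39420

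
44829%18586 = 7657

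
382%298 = 84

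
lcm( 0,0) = 0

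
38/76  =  1/2 = 0.50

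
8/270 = 4/135  =  0.03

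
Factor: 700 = 2^2*5^2 * 7^1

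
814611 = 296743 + 517868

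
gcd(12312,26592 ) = 24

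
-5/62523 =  - 1 + 62518/62523 = - 0.00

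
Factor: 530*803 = 425590 = 2^1*5^1*11^1*53^1*73^1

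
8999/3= 8999/3=2999.67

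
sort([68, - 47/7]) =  [ - 47/7, 68]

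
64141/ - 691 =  - 64141/691=- 92.82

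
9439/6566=1 + 2873/6566=1.44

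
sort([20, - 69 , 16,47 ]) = [ - 69, 16 , 20,47 ] 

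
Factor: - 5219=  -  17^1*307^1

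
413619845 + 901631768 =1315251613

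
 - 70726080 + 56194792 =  - 14531288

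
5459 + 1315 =6774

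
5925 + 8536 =14461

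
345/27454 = 345/27454 = 0.01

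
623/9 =623/9 = 69.22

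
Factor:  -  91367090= - 2^1 * 5^1*9136709^1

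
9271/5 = 1854 + 1/5 = 1854.20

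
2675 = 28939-26264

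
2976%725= 76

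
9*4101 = 36909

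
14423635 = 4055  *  3557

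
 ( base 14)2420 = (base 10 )6300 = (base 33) 5pu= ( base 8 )14234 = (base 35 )550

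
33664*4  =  134656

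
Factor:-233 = -233^1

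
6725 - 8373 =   -  1648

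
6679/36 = 185+19/36 = 185.53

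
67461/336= 22487/112 = 200.78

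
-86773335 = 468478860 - 555252195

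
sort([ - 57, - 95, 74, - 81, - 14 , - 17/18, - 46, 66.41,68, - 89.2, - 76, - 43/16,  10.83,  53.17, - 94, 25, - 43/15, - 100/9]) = [ - 95, - 94, - 89.2, - 81 , - 76,  -  57,  -  46, - 14, - 100/9,-43/15, - 43/16, - 17/18,10.83, 25, 53.17, 66.41, 68, 74]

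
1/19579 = 1/19579 = 0.00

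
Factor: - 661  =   - 661^1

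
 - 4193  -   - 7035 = 2842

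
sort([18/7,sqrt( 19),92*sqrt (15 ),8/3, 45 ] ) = [ 18/7, 8/3, sqrt( 19),45, 92 * sqrt (15 )]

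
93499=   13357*7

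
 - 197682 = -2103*94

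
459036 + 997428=1456464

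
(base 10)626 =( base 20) 1b6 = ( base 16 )272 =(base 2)1001110010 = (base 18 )1ge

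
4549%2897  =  1652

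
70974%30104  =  10766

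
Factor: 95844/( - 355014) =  - 98/363  =  - 2^1*3^( - 1 )*7^2*11^(-2) 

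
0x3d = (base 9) 67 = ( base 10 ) 61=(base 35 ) 1Q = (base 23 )2F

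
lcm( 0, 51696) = 0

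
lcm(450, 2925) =5850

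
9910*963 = 9543330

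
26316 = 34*774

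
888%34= 4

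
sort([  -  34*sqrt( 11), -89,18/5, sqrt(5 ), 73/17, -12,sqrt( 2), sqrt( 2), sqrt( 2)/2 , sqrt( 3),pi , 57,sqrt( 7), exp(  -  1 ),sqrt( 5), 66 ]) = [-34*sqrt( 11),-89,-12, exp(  -  1),sqrt(2 ) /2,sqrt( 2 ),sqrt( 2 ),sqrt(3),  sqrt(5),sqrt( 5), sqrt( 7) , pi, 18/5 , 73/17,57, 66 ] 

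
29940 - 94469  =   - 64529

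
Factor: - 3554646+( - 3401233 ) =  - 7^1*53^1*18749^1 = - 6955879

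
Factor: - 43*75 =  - 3^1*5^2*43^1  =  - 3225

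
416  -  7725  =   - 7309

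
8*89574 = 716592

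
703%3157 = 703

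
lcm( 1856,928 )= 1856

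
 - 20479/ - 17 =20479/17 = 1204.65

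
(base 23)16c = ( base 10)679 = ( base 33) kj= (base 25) 124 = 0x2A7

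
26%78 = 26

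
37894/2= 18947  =  18947.00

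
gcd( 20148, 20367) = 219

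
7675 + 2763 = 10438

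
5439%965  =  614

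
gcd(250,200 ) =50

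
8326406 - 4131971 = 4194435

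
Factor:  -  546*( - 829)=452634 =2^1*3^1*7^1 * 13^1*829^1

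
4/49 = 4/49 = 0.08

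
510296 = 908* 562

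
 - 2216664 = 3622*(-612)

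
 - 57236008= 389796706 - 447032714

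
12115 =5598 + 6517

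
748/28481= 748/28481 = 0.03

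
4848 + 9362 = 14210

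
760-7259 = -6499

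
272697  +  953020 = 1225717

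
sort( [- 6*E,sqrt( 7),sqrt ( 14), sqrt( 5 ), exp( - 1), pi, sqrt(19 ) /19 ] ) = [-6*E, sqrt(19)/19, exp( - 1),sqrt(5) , sqrt( 7), pi,  sqrt(14)] 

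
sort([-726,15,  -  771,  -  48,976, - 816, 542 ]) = [-816,  -  771, - 726, - 48,15, 542, 976]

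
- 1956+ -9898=-11854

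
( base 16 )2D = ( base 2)101101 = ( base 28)1h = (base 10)45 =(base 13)36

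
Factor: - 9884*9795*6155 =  - 2^2*3^1*5^2*7^1 *353^1*653^1*1231^1  =  - 595888815900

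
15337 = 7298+8039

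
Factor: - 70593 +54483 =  - 2^1*3^2 * 5^1* 179^1 = -  16110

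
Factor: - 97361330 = -2^1*5^1*11^1 * 885103^1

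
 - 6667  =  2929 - 9596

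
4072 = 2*2036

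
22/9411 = 22/9411  =  0.00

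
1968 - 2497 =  - 529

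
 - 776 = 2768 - 3544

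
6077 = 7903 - 1826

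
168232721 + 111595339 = 279828060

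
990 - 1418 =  - 428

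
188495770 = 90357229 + 98138541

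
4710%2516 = 2194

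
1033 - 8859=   -  7826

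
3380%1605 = 170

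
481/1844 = 481/1844 = 0.26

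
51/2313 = 17/771 = 0.02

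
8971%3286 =2399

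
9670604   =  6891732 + 2778872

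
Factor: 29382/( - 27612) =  - 83/78=- 2^( - 1)*  3^( - 1)*13^( - 1 )*83^1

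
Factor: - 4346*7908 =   -  2^3*3^1*41^1*53^1*659^1 = -34368168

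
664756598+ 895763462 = 1560520060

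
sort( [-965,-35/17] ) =[ - 965, - 35/17 ] 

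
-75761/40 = - 75761/40=- 1894.03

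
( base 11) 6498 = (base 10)8577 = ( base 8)20601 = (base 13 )3b9a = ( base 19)14E8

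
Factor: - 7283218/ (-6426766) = 3641609/3213383 = 3213383^( -1 )*3641609^1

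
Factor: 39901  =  39901^1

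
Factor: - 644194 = -2^1*322097^1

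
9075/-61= - 149 +14/61 = - 148.77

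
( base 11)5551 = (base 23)dj2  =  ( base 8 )16224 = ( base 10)7316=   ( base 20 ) i5g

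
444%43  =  14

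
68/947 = 68/947 = 0.07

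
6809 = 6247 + 562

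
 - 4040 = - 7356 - - 3316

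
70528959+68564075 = 139093034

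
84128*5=420640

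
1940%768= 404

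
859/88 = 9+ 67/88 = 9.76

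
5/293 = 5/293=0.02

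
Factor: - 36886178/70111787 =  - 2^1*7^1*3779^( - 1 )*18553^( - 1)*2634727^1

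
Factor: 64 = 2^6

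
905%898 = 7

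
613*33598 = 20595574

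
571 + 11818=12389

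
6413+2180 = 8593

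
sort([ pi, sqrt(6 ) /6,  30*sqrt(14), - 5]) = [ - 5,sqrt( 6)/6,pi,  30 * sqrt(14 )] 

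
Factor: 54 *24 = 1296 = 2^4*3^4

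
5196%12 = 0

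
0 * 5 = 0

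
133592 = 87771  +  45821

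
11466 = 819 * 14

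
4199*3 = 12597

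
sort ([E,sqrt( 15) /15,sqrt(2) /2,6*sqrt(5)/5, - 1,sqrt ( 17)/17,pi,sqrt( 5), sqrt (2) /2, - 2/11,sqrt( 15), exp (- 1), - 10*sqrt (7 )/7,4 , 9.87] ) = [-10*sqrt (7) /7, - 1, - 2/11, sqrt(17) /17,sqrt(15) /15 , exp( - 1), sqrt(2 )/2,  sqrt( 2)/2, sqrt( 5),6*sqrt (5 )/5 , E , pi, sqrt( 15),  4, 9.87 ]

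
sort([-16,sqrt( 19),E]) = [ - 16, E,sqrt(19 )]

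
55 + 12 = 67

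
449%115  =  104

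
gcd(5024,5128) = 8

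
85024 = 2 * 42512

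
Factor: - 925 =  - 5^2*37^1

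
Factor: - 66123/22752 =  - 2^( -5 )*3^1*31^1 = - 93/32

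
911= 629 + 282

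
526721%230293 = 66135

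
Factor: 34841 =34841^1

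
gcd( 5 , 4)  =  1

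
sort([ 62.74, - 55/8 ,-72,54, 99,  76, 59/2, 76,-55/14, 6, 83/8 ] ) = [ - 72, - 55/8, - 55/14, 6, 83/8, 59/2,54, 62.74,  76, 76, 99 ] 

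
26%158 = 26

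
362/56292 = 181/28146 =0.01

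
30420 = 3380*9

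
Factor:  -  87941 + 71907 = -2^1*8017^1 = - 16034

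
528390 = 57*9270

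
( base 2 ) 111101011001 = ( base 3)12101112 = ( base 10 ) 3929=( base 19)agf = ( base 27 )5AE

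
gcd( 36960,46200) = 9240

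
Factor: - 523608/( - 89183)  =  2^3 * 3^1 * 101^( - 1)*883^(-1) * 21817^1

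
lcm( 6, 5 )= 30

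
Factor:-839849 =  - 79^1*10631^1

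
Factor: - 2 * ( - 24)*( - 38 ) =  - 1824 = - 2^5*3^1 * 19^1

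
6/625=6/625 = 0.01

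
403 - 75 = 328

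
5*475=2375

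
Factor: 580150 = 2^1*5^2*41^1*283^1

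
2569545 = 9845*261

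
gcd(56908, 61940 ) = 4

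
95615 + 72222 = 167837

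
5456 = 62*88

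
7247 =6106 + 1141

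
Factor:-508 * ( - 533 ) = 270764 = 2^2*13^1*41^1 * 127^1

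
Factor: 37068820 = 2^2 * 5^1*37^1*50093^1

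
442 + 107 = 549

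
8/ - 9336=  - 1/1167 = -0.00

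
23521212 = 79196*297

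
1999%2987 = 1999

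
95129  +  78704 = 173833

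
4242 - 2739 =1503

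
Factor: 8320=2^7*5^1*13^1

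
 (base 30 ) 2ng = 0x9ca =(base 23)4GM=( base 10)2506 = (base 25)406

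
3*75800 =227400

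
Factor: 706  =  2^1*353^1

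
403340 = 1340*301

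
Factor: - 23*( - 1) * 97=2231 = 23^1*97^1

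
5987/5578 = 5987/5578 = 1.07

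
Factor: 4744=2^3*593^1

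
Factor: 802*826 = 662452 = 2^2*7^1*59^1*401^1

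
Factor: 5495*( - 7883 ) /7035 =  -3^( - 1 )*67^( -1)*157^1*7883^1 = - 1237631/201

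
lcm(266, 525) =19950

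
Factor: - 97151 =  - 97151^1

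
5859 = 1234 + 4625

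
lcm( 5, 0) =0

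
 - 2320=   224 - 2544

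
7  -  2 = 5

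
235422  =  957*246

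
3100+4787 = 7887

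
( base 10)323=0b101000011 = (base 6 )1255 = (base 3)102222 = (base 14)191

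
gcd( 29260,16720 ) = 4180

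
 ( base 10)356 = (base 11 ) 2a4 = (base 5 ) 2411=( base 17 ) 13G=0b101100100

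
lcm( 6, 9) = 18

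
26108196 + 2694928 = 28803124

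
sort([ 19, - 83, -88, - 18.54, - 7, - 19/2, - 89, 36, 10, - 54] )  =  [ - 89, - 88, - 83,-54 , - 18.54, - 19/2,- 7,  10, 19 , 36] 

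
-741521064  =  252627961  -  994149025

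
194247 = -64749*( - 3)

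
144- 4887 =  - 4743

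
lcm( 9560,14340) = 28680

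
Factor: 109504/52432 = 2^2*59^1*113^(-1 ) = 236/113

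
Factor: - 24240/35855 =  - 48/71  =  -2^4*3^1 * 71^( - 1 ) 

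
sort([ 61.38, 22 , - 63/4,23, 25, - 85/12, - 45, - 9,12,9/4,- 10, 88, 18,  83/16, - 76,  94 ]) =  [ - 76,  -  45,  -  63/4, - 10, - 9, - 85/12, 9/4,83/16, 12,18,22,23,25, 61.38,88, 94 ] 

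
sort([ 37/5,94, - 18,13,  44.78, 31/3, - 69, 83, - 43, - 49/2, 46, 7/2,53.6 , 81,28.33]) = [- 69,-43, - 49/2, - 18 , 7/2,  37/5,31/3, 13 , 28.33,44.78,46,53.6,  81,  83, 94]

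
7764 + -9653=  -  1889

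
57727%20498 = 16731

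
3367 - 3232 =135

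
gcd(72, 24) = 24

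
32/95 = 32/95 = 0.34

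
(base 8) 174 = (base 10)124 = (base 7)235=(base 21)5j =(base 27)4G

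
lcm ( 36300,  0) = 0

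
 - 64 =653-717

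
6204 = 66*94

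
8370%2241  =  1647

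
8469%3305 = 1859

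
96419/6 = 96419/6 = 16069.83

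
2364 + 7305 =9669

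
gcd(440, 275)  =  55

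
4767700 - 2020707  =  2746993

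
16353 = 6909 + 9444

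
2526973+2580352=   5107325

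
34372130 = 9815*3502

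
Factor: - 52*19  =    -  988=- 2^2*13^1*19^1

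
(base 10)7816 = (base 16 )1E88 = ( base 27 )ajd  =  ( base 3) 101201111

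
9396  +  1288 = 10684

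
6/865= 6/865 = 0.01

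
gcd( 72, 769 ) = 1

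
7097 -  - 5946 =13043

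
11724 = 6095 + 5629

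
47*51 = 2397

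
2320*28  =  64960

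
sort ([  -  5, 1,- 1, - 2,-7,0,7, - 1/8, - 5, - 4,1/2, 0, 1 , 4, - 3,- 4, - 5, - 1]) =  [- 7,-5 ,- 5,-5,  -  4,-4,  -  3, - 2, -1, - 1, - 1/8, 0, 0,1/2,1,1,4,7]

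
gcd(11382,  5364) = 6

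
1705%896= 809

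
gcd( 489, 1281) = 3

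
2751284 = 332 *8287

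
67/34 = 67/34= 1.97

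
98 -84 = 14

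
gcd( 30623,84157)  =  1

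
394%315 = 79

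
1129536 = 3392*333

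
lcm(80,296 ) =2960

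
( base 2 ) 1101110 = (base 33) 3B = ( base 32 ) 3E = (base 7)215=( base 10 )110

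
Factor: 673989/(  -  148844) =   -  2^( - 2)*3^1*29^1*61^1* 293^ ( - 1) = -5307/1172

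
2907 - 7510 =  - 4603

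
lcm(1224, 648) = 11016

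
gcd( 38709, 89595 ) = 99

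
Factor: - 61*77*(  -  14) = 65758= 2^1*7^2*11^1*61^1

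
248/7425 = 248/7425  =  0.03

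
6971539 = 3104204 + 3867335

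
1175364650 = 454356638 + 721008012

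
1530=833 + 697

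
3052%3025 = 27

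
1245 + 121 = 1366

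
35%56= 35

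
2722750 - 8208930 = - 5486180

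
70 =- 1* ( - 70) 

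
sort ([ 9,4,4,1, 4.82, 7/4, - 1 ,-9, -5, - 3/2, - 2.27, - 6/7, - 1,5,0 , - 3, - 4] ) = [ - 9 , - 5,-4, - 3, - 2.27, - 3/2, - 1,-1, - 6/7,0,1,  7/4, 4, 4,4.82,5,9 ] 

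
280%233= 47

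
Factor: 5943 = 3^1*7^1*283^1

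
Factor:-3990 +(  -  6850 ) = -2^3 * 5^1*  271^1 = - 10840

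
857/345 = 2+ 167/345 = 2.48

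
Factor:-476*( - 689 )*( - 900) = -295167600 = - 2^4* 3^2*5^2*7^1 * 13^1 *17^1 * 53^1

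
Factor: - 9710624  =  -2^5*7^2*11^1*563^1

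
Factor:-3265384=  -  2^3*408173^1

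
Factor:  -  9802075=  - 5^2*41^1*73^1*131^1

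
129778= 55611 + 74167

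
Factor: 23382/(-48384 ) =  - 2^( - 7)*7^( - 1)*433^1 = - 433/896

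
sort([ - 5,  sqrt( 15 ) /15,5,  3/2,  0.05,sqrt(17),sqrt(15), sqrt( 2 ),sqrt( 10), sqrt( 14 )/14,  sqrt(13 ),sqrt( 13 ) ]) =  [ - 5, 0.05, sqrt(15)/15, sqrt(14)/14, sqrt( 2),3/2 , sqrt ( 10 ),sqrt( 13),sqrt(13),sqrt( 15),sqrt( 17 ), 5]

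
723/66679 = 723/66679 = 0.01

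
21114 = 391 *54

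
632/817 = 632/817 = 0.77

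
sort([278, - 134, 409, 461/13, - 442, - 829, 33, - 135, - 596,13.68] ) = [  -  829,-596, - 442,  -  135, - 134, 13.68,33,461/13,278,  409] 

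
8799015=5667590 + 3131425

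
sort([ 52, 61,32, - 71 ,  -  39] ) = [ - 71,  -  39, 32, 52 , 61] 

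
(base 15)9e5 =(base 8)4300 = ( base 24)3l8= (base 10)2240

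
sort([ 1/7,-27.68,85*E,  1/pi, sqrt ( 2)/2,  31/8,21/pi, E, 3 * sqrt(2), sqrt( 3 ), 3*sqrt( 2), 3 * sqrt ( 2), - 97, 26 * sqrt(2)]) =[ - 97, - 27.68,  1/7,1/pi, sqrt( 2 ) /2 , sqrt( 3),E,  31/8,3*sqrt ( 2 ),3*sqrt ( 2)  ,  3* sqrt( 2 ), 21/pi, 26 * sqrt( 2 ), 85*E]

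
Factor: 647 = 647^1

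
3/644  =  3/644=   0.00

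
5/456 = 5/456 = 0.01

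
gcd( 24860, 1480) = 20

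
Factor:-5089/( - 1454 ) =7/2 = 2^ (  -  1)*7^1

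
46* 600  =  27600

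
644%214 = 2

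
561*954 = 535194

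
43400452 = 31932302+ 11468150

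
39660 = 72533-32873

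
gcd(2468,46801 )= 1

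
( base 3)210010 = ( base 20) 18a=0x23a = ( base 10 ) 570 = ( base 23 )11i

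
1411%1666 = 1411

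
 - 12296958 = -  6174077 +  - 6122881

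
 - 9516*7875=-74938500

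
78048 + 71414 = 149462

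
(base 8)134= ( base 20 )4C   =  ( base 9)112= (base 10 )92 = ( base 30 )32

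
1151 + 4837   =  5988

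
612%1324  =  612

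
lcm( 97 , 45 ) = 4365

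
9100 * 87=791700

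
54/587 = 54/587  =  0.09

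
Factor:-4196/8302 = -2^1*7^( - 1)*593^(-1 )*1049^1  =  -2098/4151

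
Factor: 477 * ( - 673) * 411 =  - 131939631= - 3^3*53^1 * 137^1 * 673^1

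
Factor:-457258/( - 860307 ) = 2^1*  3^(-1)*7^( - 1 )*71^(- 1)*97^1 * 577^(- 1)*2357^1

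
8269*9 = 74421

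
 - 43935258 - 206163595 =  - 250098853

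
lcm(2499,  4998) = 4998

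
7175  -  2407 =4768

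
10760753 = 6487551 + 4273202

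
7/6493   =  7/6493 = 0.00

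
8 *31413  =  251304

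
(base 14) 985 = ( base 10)1881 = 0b11101011001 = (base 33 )1o0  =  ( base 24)369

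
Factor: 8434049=13^1*53^1 * 12241^1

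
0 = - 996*0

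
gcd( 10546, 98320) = 2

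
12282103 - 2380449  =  9901654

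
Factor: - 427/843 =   -  3^( - 1 ) * 7^1*61^1*281^( -1 ) 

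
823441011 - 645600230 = 177840781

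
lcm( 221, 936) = 15912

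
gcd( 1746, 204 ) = 6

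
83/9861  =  83/9861 =0.01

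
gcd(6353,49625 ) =1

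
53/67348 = 53/67348=0.00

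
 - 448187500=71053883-519241383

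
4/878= 2/439  =  0.00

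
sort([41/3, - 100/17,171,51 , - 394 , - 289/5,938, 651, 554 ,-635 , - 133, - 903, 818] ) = [ - 903, - 635, - 394, - 133,-289/5, - 100/17, 41/3,51, 171,554,651,818, 938 ] 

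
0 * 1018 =0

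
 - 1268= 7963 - 9231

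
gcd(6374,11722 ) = 2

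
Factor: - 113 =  - 113^1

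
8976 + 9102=18078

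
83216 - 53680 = 29536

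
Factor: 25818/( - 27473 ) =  - 2^1*3^1*13^1*83^( - 1) = - 78/83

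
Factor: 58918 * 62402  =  3676601036 = 2^2 * 41^1*89^1*331^1*761^1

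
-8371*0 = 0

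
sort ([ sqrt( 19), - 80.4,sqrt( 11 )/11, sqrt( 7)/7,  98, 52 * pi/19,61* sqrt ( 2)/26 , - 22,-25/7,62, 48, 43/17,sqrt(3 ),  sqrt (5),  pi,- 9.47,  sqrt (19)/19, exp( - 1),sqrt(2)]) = [-80.4, - 22, - 9.47, -25/7,  sqrt( 19)/19,  sqrt( 11) /11,exp( - 1),sqrt ( 7 ) /7 , sqrt( 2 ), sqrt( 3),  sqrt (5 ), 43/17, pi,  61 *sqrt(2) /26,  sqrt( 19 ) , 52 * pi/19, 48,62 , 98] 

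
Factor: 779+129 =908 = 2^2*227^1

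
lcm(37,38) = 1406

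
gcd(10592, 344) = 8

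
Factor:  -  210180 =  - 2^2 * 3^1*5^1*31^1*113^1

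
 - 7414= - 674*11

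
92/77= 92/77= 1.19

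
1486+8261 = 9747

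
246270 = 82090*3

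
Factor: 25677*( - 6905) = - 3^4*5^1*317^1 *1381^1 = -  177299685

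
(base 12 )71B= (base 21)272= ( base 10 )1031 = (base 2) 10000000111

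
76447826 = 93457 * 818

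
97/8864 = 97/8864 = 0.01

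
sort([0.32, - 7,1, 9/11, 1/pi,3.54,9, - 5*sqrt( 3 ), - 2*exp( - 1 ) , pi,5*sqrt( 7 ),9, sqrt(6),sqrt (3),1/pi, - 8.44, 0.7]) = [ - 5*sqrt( 3 ), - 8.44, - 7, - 2 * exp( - 1),1/pi, 1/pi , 0.32,0.7, 9/11,  1,sqrt(3),sqrt (6) , pi,3.54,9 , 9,5 * sqrt(7) ]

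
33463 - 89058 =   -  55595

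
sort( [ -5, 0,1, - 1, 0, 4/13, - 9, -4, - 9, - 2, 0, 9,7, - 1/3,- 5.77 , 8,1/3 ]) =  [ - 9 , - 9, - 5.77, - 5, - 4, - 2, - 1,-1/3 , 0, 0,0  ,  4/13,1/3,1,7, 8,  9 ]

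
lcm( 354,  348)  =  20532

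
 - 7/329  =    -  1 + 46/47 = - 0.02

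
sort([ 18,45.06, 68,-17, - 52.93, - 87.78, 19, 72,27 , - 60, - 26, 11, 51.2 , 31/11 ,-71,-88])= [ - 88, - 87.78,-71 , - 60 , - 52.93, - 26 , - 17,31/11, 11, 18,19,  27,45.06, 51.2,68, 72 ] 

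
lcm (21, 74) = 1554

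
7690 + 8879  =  16569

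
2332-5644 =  - 3312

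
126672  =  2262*56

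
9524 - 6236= 3288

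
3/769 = 3/769 = 0.00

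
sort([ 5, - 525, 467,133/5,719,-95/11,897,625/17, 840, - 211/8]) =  [-525, - 211/8,  -  95/11, 5,133/5,625/17, 467 , 719,840,897] 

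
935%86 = 75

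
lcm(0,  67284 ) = 0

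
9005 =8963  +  42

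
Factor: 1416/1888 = 2^(- 2 )*3^1  =  3/4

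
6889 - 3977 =2912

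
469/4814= 469/4814  =  0.10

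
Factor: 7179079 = 7179079^1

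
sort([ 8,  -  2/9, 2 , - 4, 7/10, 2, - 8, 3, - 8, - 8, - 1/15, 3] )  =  [ - 8,- 8, - 8, - 4,- 2/9, - 1/15, 7/10,  2, 2 , 3,3, 8 ] 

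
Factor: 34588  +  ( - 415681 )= - 3^1*127031^1 = - 381093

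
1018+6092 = 7110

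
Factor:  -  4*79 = - 2^2*79^1= - 316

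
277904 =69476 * 4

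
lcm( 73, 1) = 73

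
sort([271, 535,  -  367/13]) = [-367/13, 271, 535]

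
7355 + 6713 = 14068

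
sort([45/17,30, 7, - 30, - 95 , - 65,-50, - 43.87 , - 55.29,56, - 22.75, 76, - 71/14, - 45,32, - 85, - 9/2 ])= [-95, - 85, - 65, - 55.29, - 50 , - 45, - 43.87,-30, - 22.75, - 71/14 , -9/2, 45/17, 7, 30,32,56, 76 ]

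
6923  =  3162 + 3761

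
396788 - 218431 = 178357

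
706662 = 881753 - 175091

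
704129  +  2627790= 3331919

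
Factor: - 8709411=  -3^1*73^1*39769^1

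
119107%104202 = 14905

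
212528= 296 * 718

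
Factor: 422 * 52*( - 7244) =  - 2^5*13^1*211^1*1811^1=- 158962336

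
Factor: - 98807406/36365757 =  - 2^1 *101^( - 1) * 257^ ( - 1) * 467^( - 1 ) *16467901^1 = - 32935802/12121919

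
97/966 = 97/966 = 0.10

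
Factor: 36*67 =2412=2^2 *3^2*67^1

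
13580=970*14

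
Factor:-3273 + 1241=  -  2032=- 2^4*127^1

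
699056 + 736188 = 1435244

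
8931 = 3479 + 5452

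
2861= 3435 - 574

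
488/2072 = 61/259=0.24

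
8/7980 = 2/1995 = 0.00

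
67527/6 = 22509/2 = 11254.50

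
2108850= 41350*51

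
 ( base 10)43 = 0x2b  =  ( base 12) 37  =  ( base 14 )31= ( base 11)3A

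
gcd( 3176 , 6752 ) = 8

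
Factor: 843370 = 2^1*  5^1 * 11^2*17^1*41^1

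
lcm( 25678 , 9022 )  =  333814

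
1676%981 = 695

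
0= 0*1635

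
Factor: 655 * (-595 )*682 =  - 2^1*5^2*7^1*11^1 * 17^1*31^1*131^1 = - 265792450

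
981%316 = 33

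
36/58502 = 18/29251 = 0.00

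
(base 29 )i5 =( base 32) gf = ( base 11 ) 43A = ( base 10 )527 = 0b1000001111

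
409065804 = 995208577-586142773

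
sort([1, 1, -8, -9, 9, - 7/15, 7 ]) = [-9 , - 8, - 7/15, 1, 1,7, 9]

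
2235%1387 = 848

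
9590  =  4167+5423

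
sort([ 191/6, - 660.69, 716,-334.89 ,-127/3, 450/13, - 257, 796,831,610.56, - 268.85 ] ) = [ - 660.69 , - 334.89, - 268.85, - 257,  -  127/3, 191/6, 450/13, 610.56, 716,796,831 ] 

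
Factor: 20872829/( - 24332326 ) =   -  2^( - 1)*167^1*124987^1*12166163^(- 1 ) 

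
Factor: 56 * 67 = 2^3*7^1*67^1 = 3752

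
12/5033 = 12/5033 =0.00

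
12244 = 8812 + 3432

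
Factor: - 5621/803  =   - 7^1 = -7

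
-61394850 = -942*65175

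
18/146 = 9/73 = 0.12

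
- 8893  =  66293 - 75186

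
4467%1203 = 858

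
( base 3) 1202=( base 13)38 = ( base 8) 57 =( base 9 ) 52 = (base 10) 47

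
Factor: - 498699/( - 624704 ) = 2^( - 6)*3^2*43^( - 1 )*227^( - 1 )*55411^1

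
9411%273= 129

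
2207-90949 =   -  88742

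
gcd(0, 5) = 5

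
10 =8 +2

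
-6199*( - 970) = 6013030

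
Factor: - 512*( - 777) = 2^9*3^1*7^1*37^1 = 397824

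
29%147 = 29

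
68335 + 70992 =139327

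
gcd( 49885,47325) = 5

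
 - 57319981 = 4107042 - 61427023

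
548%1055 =548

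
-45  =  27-72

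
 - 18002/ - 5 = 18002/5 = 3600.40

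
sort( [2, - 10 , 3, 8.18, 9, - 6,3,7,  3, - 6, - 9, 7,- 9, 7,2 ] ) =[-10,- 9, - 9, - 6, - 6,2,2, 3, 3, 3, 7,  7,7, 8.18, 9 ] 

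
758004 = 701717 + 56287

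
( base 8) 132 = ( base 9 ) 110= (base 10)90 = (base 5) 330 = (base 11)82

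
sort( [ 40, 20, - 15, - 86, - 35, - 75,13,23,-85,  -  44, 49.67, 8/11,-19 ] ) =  [ - 86,  -  85, - 75, - 44, - 35, - 19,-15, 8/11, 13, 20, 23, 40,49.67] 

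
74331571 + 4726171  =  79057742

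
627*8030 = 5034810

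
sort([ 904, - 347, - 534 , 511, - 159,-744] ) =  [ - 744, - 534, - 347, - 159, 511,904 ] 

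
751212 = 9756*77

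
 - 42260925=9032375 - 51293300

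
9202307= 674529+8527778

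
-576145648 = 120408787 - 696554435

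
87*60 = 5220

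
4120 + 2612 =6732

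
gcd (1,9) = 1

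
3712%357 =142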